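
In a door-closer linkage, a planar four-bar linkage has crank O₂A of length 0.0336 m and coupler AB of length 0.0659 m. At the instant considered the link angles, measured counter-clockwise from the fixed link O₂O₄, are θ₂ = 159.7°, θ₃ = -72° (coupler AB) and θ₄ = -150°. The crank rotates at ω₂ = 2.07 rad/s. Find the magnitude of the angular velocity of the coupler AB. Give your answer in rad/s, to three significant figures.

ω₂ = 2.07 rad/s
Differentiating the loop-closure r₂e^{iθ₂}+r₃e^{iθ₃}=r₁+r₄e^{iθ₄} gives r₂ω₂e^{iθ₂}+r₃ω₃e^{iθ₃}=r₄ω₄e^{iθ₄}.
Eliminating the other unknown: ω₃ = r₂ω₂ sin(θ₄−θ₂) / [r₃ sin(θ₃−θ₄)].
Numerator sine = +0.76940; denominator sine = +0.97815.
Result = 0.0336·2.07·(+0.76940) / (0.0659·(+0.97815)) = +0.83018 rad/s; magnitude 0.83018 rad/s.

0.830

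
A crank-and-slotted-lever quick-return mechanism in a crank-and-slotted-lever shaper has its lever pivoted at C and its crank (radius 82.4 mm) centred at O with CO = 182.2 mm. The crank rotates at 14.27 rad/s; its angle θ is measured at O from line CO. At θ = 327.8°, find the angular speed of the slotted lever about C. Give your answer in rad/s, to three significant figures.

4.25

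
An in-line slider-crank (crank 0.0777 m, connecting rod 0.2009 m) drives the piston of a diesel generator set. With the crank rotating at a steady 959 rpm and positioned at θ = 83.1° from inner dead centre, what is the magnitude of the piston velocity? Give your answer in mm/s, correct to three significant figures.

8140

ω = 2π·959/60 = 100.4 rad/s
For an in-line slider-crank, x = r cosθ + √(L² − r² sin²θ), so v = −rω sinθ·[1 + r cosθ/√(L² − r² sin²θ)].
With r = 0.0777 m, L = 0.2009 m, θ = 83.1°: √(L² − r² sin²θ) = 0.1855 m.
v = −0.0777·100.4·0.99276·[1 + 0.0777·0.12014/0.1855] = -8.1364 m/s.
|v| = 8.1364 m/s = 8136.4 mm/s.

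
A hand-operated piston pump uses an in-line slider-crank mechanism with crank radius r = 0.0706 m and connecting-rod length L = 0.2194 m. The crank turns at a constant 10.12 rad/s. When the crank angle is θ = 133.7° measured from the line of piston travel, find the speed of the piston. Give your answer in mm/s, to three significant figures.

ω = 10.12 rad/s
For an in-line slider-crank, x = r cosθ + √(L² − r² sin²θ), so v = −rω sinθ·[1 + r cosθ/√(L² − r² sin²θ)].
With r = 0.0706 m, L = 0.2194 m, θ = 133.7°: √(L² − r² sin²θ) = 0.21338 m.
v = −0.0706·10.12·0.72297·[1 + 0.0706·-0.69088/0.21338] = -0.39846 m/s.
|v| = 0.39846 m/s = 398.46 mm/s.

398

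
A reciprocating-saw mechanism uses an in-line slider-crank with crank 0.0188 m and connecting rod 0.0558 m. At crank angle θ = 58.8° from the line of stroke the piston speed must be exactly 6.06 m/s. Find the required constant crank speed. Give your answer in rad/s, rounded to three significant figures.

319

For an in-line slider-crank, |v_piston| = rω|sinθ|·[1 + r cosθ/√(L² − r² sin²θ)].
With r = 0.0188 m, L = 0.0558 m, θ = 58.8°: the bracketed kinematic factor |dx/dθ| = 0.019012 m.
ω = v/|dx/dθ| = 6.06/0.019012 = 318.75 rad/s.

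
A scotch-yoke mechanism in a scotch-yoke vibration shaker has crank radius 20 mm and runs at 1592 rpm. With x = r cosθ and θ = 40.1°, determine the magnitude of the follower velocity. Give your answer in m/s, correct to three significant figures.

2.15

ω = 166.7 rad/s (from 1592 rpm).
x = r cosθ ⇒ ẋ = −rω sinθ.
|v| = rω|sinθ| = 0.02·166.7·|sin 40.1°| = 2.1477 m/s.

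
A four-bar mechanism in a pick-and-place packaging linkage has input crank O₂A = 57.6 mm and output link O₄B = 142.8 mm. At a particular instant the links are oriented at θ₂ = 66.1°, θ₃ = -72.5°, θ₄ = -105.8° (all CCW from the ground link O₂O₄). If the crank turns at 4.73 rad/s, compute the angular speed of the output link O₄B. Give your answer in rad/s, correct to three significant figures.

ω₂ = 4.73 rad/s
Differentiating the loop-closure r₂e^{iθ₂}+r₃e^{iθ₃}=r₁+r₄e^{iθ₄} gives r₂ω₂e^{iθ₂}+r₃ω₃e^{iθ₃}=r₄ω₄e^{iθ₄}.
Eliminating the other unknown: ω₄ = r₂ω₂ sin(θ₂−θ₃) / [r₄ sin(θ₄−θ₃)].
Numerator sine = +0.66131; denominator sine = -0.54902.
Result = 0.0576·4.73·(+0.66131) / (0.1428·(-0.54902)) = -2.2981 rad/s; magnitude 2.2981 rad/s.

2.30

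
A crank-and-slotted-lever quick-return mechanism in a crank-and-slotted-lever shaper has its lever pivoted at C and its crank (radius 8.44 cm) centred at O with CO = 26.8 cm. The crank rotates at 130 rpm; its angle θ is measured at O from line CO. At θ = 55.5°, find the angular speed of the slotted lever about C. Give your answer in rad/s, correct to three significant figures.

ω = 13.61 rad/s (from 130 rpm).
Crank pin A relative to C: A = (d + r cosθ, r sinθ); lever angle φ = atan2(r sinθ, d + r cosθ).
Differentiating tanφ: φ̇ = rω(d cosθ + r)/(d² + r² + 2dr cosθ).
d² + r² + 2dr cosθ = |CA|² = 0.104571 m²;  d cosθ + r = +0.2362 m.
|ω_lever| = |0.0844·13.61·+0.2362| / 0.104571 = 2.5952 rad/s.

2.60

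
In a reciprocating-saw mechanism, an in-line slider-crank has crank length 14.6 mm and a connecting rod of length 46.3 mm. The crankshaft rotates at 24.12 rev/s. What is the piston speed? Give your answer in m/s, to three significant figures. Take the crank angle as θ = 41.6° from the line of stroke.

1.82

ω = 2π·24.1 = 151.6 rad/s
For an in-line slider-crank, x = r cosθ + √(L² − r² sin²θ), so v = −rω sinθ·[1 + r cosθ/√(L² − r² sin²θ)].
With r = 0.0146 m, L = 0.0463 m, θ = 41.6°: √(L² − r² sin²θ) = 0.045274 m.
v = −0.0146·151.6·0.66393·[1 + 0.0146·0.74780/0.045274] = -1.8233 m/s.
|v| = 1.8233 m/s.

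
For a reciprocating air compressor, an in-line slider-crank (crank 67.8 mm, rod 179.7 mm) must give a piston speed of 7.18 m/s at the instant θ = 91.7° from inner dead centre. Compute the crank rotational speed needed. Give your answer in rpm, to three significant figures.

1020

For an in-line slider-crank, |v_piston| = rω|sinθ|·[1 + r cosθ/√(L² − r² sin²θ)].
With r = 0.0678 m, L = 0.1797 m, θ = 91.7°: the bracketed kinematic factor |dx/dθ| = 0.066951 m.
ω = v/|dx/dθ| = 7.18/0.066951 = 107.24 rad/s.
N = 60ω/(2π) = 1024.1 rpm.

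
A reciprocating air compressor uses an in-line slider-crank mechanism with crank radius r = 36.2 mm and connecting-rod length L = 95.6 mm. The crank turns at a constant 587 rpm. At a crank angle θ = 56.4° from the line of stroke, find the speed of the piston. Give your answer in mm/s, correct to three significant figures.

ω = 2π·587/60 = 61.47 rad/s
For an in-line slider-crank, x = r cosθ + √(L² − r² sin²θ), so v = −rω sinθ·[1 + r cosθ/√(L² − r² sin²θ)].
With r = 0.0362 m, L = 0.0956 m, θ = 56.4°: √(L² − r² sin²θ) = 0.090721 m.
v = −0.0362·61.47·0.83292·[1 + 0.0362·0.55339/0.090721] = -2.2627 m/s.
|v| = 2.2627 m/s = 2262.7 mm/s.

2260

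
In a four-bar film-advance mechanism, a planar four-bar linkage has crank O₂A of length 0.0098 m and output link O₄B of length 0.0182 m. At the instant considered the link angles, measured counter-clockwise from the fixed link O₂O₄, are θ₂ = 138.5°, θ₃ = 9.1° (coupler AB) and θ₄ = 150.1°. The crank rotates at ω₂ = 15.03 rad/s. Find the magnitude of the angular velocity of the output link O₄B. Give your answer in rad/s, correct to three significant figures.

9.94

ω₂ = 15.03 rad/s
Differentiating the loop-closure r₂e^{iθ₂}+r₃e^{iθ₃}=r₁+r₄e^{iθ₄} gives r₂ω₂e^{iθ₂}+r₃ω₃e^{iθ₃}=r₄ω₄e^{iθ₄}.
Eliminating the other unknown: ω₄ = r₂ω₂ sin(θ₂−θ₃) / [r₄ sin(θ₄−θ₃)].
Numerator sine = +0.77273; denominator sine = +0.62932.
Result = 0.0098·15.03·(+0.77273) / (0.0182·(+0.62932)) = +9.9374 rad/s; magnitude 9.9374 rad/s.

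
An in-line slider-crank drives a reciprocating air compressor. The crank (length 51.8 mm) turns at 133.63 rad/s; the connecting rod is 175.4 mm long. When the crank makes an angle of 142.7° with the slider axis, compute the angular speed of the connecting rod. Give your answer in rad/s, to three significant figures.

ω = 133.6 rad/s
The rod makes angle φ with the slider axis where L sinφ = r sinθ; differentiating, L cosφ·φ̇ = r ω cosθ.
L cosφ = √(L² − r² sin²θ) = 0.17257 m.
|ω_rod| = r ω |cosθ| / √(L² − r² sin²θ) = 0.0518·133.6·0.79547/0.17257 = 31.908 rad/s.

31.9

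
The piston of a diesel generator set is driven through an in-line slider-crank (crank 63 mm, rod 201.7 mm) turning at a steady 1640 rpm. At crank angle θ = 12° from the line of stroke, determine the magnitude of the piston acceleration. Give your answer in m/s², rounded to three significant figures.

ω = 2π·1640/60 = 171.7 rad/s
x(θ) = r cosθ + √(L² − r² sin²θ); with ω constant, a = ω²·d²x/dθ².
d²x/dθ² = −r cosθ − r²(cos2θ)/√u − r⁴ sin²2θ/(4u^{3/2}),  u = L² − r² sin²θ = 0.0405113 m².
Substituting r = 0.063 m, L = 0.2017 m, θ = 12°: d²x/dθ² = -0.079718 m.
a = ω²·d²x/dθ² = (171.7)²·(-0.079718) = -2351.3 m/s²;  |a| = 2351.3 m/s².

2350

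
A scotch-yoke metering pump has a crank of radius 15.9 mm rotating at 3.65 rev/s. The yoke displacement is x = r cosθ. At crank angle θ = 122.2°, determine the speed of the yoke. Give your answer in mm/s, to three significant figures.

ω = 22.93 rad/s (from 3.65 rev/s).
x = r cosθ ⇒ ẋ = −rω sinθ.
|v| = rω|sinθ| = 0.0159·22.93·|sin 122.2°| = 0.30856 m/s = 308.56 mm/s.

309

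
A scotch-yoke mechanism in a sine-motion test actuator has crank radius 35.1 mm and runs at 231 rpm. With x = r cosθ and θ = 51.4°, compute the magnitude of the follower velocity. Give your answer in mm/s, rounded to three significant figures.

ω = 24.19 rad/s (from 231 rpm).
x = r cosθ ⇒ ẋ = −rω sinθ.
|v| = rω|sinθ| = 0.0351·24.19·|sin 51.4°| = 0.66357 m/s = 663.57 mm/s.

664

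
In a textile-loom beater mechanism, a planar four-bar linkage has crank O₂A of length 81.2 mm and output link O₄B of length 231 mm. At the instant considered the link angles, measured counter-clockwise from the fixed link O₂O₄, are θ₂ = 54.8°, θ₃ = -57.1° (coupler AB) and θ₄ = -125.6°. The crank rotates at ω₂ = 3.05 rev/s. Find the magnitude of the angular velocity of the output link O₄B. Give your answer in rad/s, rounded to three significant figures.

ω₂ = 19.16 rad/s (from 3.05 rev/s).
Differentiating the loop-closure r₂e^{iθ₂}+r₃e^{iθ₃}=r₁+r₄e^{iθ₄} gives r₂ω₂e^{iθ₂}+r₃ω₃e^{iθ₃}=r₄ω₄e^{iθ₄}.
Eliminating the other unknown: ω₄ = r₂ω₂ sin(θ₂−θ₃) / [r₄ sin(θ₄−θ₃)].
Numerator sine = +0.92784; denominator sine = -0.93042.
Result = 0.0812·19.16·(+0.92784) / (0.231·(-0.93042)) = -6.7176 rad/s; magnitude 6.7176 rad/s.

6.72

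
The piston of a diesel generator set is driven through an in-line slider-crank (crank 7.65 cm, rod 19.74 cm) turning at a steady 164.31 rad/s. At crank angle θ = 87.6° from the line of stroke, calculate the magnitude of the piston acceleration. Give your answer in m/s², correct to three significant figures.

778

ω = 164.3 rad/s
x(θ) = r cosθ + √(L² − r² sin²θ); with ω constant, a = ω²·d²x/dθ².
d²x/dθ² = −r cosθ − r²(cos2θ)/√u − r⁴ sin²2θ/(4u^{3/2}),  u = L² − r² sin²θ = 0.0331248 m².
Substituting r = 0.0765 m, L = 0.1974 m, θ = 87.6°: d²x/dθ² = +0.028829 m.
a = ω²·d²x/dθ² = (164.3)²·(+0.028829) = +778.31 m/s²;  |a| = 778.31 m/s².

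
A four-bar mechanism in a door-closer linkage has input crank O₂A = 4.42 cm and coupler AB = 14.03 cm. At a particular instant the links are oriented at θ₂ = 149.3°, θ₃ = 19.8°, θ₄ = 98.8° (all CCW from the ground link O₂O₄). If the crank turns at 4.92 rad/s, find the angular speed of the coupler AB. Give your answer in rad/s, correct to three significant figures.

1.22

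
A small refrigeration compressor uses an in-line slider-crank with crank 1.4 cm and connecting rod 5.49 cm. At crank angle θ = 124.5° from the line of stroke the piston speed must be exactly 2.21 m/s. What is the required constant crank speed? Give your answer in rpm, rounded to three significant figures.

For an in-line slider-crank, |v_piston| = rω|sinθ|·[1 + r cosθ/√(L² − r² sin²θ)].
With r = 0.014 m, L = 0.0549 m, θ = 124.5°: the bracketed kinematic factor |dx/dθ| = 0.0098332 m.
ω = v/|dx/dθ| = 2.21/0.0098332 = 224.75 rad/s.
N = 60ω/(2π) = 2146.2 rpm.

2150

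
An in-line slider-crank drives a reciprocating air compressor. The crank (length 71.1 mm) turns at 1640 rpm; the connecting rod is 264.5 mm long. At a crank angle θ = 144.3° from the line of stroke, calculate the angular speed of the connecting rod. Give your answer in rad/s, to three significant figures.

38.0

ω = 171.7 rad/s (converted from 1640 rpm).
The rod makes angle φ with the slider axis where L sinφ = r sinθ; differentiating, L cosφ·φ̇ = r ω cosθ.
L cosφ = √(L² − r² sin²θ) = 0.26123 m.
|ω_rod| = r ω |cosθ| / √(L² − r² sin²θ) = 0.0711·171.7·0.81208/0.26123 = 37.96 rad/s.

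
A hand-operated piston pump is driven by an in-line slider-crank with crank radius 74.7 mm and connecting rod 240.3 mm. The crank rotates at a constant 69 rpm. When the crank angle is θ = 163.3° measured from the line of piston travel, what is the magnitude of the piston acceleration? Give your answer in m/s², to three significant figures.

ω = 2π·69/60 = 7.226 rad/s
x(θ) = r cosθ + √(L² − r² sin²θ); with ω constant, a = ω²·d²x/dθ².
d²x/dθ² = −r cosθ − r²(cos2θ)/√u − r⁴ sin²2θ/(4u^{3/2}),  u = L² − r² sin²θ = 0.0572833 m².
Substituting r = 0.0747 m, L = 0.2403 m, θ = 163.3°: d²x/dθ² = +0.051913 m.
a = ω²·d²x/dθ² = (7.226)²·(+0.051913) = +2.7104 m/s²;  |a| = 2.7104 m/s².

2.71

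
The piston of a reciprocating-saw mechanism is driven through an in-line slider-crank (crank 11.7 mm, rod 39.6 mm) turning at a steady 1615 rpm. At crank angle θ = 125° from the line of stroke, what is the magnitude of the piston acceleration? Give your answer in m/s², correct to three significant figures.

ω = 2π·1615/60 = 169.1 rad/s
x(θ) = r cosθ + √(L² − r² sin²θ); with ω constant, a = ω²·d²x/dθ².
d²x/dθ² = −r cosθ − r²(cos2θ)/√u − r⁴ sin²2θ/(4u^{3/2}),  u = L² − r² sin²θ = 0.00147631 m².
Substituting r = 0.0117 m, L = 0.0396 m, θ = 125°: d²x/dθ² = +0.0078564 m.
a = ω²·d²x/dθ² = (169.1)²·(+0.0078564) = +224.71 m/s²;  |a| = 224.71 m/s².

225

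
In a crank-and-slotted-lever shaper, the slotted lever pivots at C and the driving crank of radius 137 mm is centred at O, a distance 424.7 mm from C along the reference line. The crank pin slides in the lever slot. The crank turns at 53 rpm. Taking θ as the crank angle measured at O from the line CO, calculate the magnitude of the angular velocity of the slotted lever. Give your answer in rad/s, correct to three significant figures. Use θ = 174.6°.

ω = 5.55 rad/s (from 53 rpm).
Crank pin A relative to C: A = (d + r cosθ, r sinθ); lever angle φ = atan2(r sinθ, d + r cosθ).
Differentiating tanφ: φ̇ = rω(d cosθ + r)/(d² + r² + 2dr cosθ).
d² + r² + 2dr cosθ = |CA|² = 0.0832877 m²;  d cosθ + r = -0.28582 m.
|ω_lever| = |0.137·5.55·-0.28582| / 0.0832877 = 2.6093 rad/s.

2.61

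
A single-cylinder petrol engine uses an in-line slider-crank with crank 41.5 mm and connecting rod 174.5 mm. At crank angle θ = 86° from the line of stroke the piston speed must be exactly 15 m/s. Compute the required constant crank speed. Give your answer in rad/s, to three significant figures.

For an in-line slider-crank, |v_piston| = rω|sinθ|·[1 + r cosθ/√(L² − r² sin²θ)].
With r = 0.0415 m, L = 0.1745 m, θ = 86°: the bracketed kinematic factor |dx/dθ| = 0.042106 m.
ω = v/|dx/dθ| = 15/0.042106 = 356.24 rad/s.

356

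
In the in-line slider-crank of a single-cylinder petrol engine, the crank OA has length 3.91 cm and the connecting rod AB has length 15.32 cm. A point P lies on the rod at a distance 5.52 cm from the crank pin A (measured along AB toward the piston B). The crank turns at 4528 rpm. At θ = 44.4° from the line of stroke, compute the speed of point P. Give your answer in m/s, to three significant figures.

ω = 474.2 rad/s.  Crank-pin speed |V_A| = rω = 18.54 m/s, perpendicular to OA.
Rod angle: sinφ = −(r/L) sinθ ⇒ φ = -10.286°; ω_rod = −rω cosθ/√(L²−r²sin²θ) = -87.877 rad/s.
V_P = V_A + ω_rod × AP, with AP = 0.0552 m along the rod.
Components: V_Px = −rω sinθ − a·ω_rod·sinφ = -13.838 m/s;  V_Py = rω cosθ + a·ω_rod·cosφ = +8.4735 m/s.
|V_P| = √(V_Px² + V_Py²) = 16.226 m/s.

16.2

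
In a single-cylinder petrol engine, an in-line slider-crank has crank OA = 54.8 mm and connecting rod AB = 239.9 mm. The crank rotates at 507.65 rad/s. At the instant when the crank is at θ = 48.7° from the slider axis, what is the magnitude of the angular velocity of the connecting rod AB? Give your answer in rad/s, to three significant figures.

77.7

ω = 507.6 rad/s
The rod makes angle φ with the slider axis where L sinφ = r sinθ; differentiating, L cosφ·φ̇ = r ω cosθ.
L cosφ = √(L² − r² sin²θ) = 0.23634 m.
|ω_rod| = r ω |cosθ| / √(L² − r² sin²θ) = 0.0548·507.6·0.66000/0.23634 = 77.687 rad/s.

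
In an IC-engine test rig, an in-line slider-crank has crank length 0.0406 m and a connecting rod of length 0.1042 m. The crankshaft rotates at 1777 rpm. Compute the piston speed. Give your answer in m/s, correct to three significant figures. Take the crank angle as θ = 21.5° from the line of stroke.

ω = 2π·1777/60 = 186.1 rad/s
For an in-line slider-crank, x = r cosθ + √(L² − r² sin²θ), so v = −rω sinθ·[1 + r cosθ/√(L² − r² sin²θ)].
With r = 0.0406 m, L = 0.1042 m, θ = 21.5°: √(L² − r² sin²θ) = 0.10313 m.
v = −0.0406·186.1·0.36650·[1 + 0.0406·0.93042/0.10313] = -3.7832 m/s.
|v| = 3.7832 m/s.

3.78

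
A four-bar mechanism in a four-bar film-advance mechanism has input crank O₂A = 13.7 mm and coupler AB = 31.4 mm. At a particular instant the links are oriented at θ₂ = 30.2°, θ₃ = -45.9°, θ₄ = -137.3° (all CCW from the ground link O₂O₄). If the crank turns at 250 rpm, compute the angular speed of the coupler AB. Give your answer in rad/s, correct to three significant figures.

2.47

ω₂ = 26.18 rad/s (from 250 rpm).
Differentiating the loop-closure r₂e^{iθ₂}+r₃e^{iθ₃}=r₁+r₄e^{iθ₄} gives r₂ω₂e^{iθ₂}+r₃ω₃e^{iθ₃}=r₄ω₄e^{iθ₄}.
Eliminating the other unknown: ω₃ = r₂ω₂ sin(θ₄−θ₂) / [r₃ sin(θ₃−θ₄)].
Numerator sine = -0.21644; denominator sine = +0.99970.
Result = 0.0137·26.18·(-0.21644) / (0.0314·(+0.99970)) = -2.473 rad/s; magnitude 2.473 rad/s.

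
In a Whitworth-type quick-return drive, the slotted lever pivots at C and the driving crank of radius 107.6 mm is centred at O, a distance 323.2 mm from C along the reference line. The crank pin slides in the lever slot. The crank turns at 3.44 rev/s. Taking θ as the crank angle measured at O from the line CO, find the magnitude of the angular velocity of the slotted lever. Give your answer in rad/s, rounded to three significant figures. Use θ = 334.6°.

ω = 21.61 rad/s (from 3.44 rev/s).
Crank pin A relative to C: A = (d + r cosθ, r sinθ); lever angle φ = atan2(r sinθ, d + r cosθ).
Differentiating tanφ: φ̇ = rω(d cosθ + r)/(d² + r² + 2dr cosθ).
d² + r² + 2dr cosθ = |CA|² = 0.178865 m²;  d cosθ + r = +0.39956 m.
|ω_lever| = |0.1076·21.61·+0.39956| / 0.178865 = 5.1952 rad/s.

5.20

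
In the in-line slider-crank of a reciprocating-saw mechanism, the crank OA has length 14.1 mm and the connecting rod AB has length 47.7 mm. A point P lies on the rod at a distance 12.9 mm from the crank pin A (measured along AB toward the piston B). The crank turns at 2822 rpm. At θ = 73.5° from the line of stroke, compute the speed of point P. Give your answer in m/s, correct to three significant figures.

4.18

ω = 295.5 rad/s.  Crank-pin speed |V_A| = rω = 4.1668 m/s, perpendicular to OA.
Rod angle: sinφ = −(r/L) sinθ ⇒ φ = -16.465°; ω_rod = −rω cosθ/√(L²−r²sin²θ) = -25.871 rad/s.
V_P = V_A + ω_rod × AP, with AP = 0.0129 m along the rod.
Components: V_Px = −rω sinθ − a·ω_rod·sinφ = -4.0898 m/s;  V_Py = rω cosθ + a·ω_rod·cosφ = +0.86339 m/s.
|V_P| = √(V_Px² + V_Py²) = 4.18 m/s.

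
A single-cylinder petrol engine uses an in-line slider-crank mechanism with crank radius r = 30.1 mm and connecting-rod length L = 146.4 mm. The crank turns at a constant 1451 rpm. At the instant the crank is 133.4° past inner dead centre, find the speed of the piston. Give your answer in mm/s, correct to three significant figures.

ω = 2π·1451/60 = 151.9 rad/s
For an in-line slider-crank, x = r cosθ + √(L² − r² sin²θ), so v = −rω sinθ·[1 + r cosθ/√(L² − r² sin²θ)].
With r = 0.0301 m, L = 0.1464 m, θ = 133.4°: √(L² − r² sin²θ) = 0.14476 m.
v = −0.0301·151.9·0.72657·[1 + 0.0301·-0.68709/0.14476] = -2.8483 m/s.
|v| = 2.8483 m/s = 2848.3 mm/s.

2850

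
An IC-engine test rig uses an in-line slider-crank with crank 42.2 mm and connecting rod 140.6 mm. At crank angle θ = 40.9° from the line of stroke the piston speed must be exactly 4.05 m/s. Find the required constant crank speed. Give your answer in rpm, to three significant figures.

1140

For an in-line slider-crank, |v_piston| = rω|sinθ|·[1 + r cosθ/√(L² − r² sin²θ)].
With r = 0.0422 m, L = 0.1406 m, θ = 40.9°: the bracketed kinematic factor |dx/dθ| = 0.034023 m.
ω = v/|dx/dθ| = 4.05/0.034023 = 119.04 rad/s.
N = 60ω/(2π) = 1136.7 rpm.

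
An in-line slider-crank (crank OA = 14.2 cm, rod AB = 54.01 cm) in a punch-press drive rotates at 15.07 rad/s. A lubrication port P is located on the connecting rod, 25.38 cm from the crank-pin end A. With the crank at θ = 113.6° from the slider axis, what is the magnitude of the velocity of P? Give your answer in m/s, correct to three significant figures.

ω = 15.07 rad/s.  Crank-pin speed |V_A| = rω = 2.1399 m/s, perpendicular to OA.
Rod angle: sinφ = −(r/L) sinθ ⇒ φ = -13.941°; ω_rod = −rω cosθ/√(L²−r²sin²θ) = +1.6344 rad/s.
V_P = V_A + ω_rod × AP, with AP = 0.2538 m along the rod.
Components: V_Px = −rω sinθ − a·ω_rod·sinφ = -1.861 m/s;  V_Py = rω cosθ + a·ω_rod·cosφ = -0.45414 m/s.
|V_P| = √(V_Px² + V_Py²) = 1.9156 m/s.

1.92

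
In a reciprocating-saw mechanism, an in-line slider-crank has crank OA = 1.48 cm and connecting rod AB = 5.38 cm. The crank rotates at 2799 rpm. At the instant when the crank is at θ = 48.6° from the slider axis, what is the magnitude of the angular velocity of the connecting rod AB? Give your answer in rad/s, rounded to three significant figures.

54.5

ω = 293.1 rad/s (converted from 2799 rpm).
The rod makes angle φ with the slider axis where L sinφ = r sinθ; differentiating, L cosφ·φ̇ = r ω cosθ.
L cosφ = √(L² − r² sin²θ) = 0.052642 m.
|ω_rod| = r ω |cosθ| / √(L² − r² sin²θ) = 0.0148·293.1·0.66131/0.052642 = 54.496 rad/s.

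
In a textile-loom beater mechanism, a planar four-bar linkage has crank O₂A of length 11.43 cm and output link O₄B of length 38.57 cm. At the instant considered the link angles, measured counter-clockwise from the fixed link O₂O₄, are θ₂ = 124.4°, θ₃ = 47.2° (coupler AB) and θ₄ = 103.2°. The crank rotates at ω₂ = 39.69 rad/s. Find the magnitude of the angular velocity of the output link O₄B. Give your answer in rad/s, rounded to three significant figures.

ω₂ = 39.69 rad/s
Differentiating the loop-closure r₂e^{iθ₂}+r₃e^{iθ₃}=r₁+r₄e^{iθ₄} gives r₂ω₂e^{iθ₂}+r₃ω₃e^{iθ₃}=r₄ω₄e^{iθ₄}.
Eliminating the other unknown: ω₄ = r₂ω₂ sin(θ₂−θ₃) / [r₄ sin(θ₄−θ₃)].
Numerator sine = +0.97515; denominator sine = +0.82904.
Result = 0.1143·39.69·(+0.97515) / (0.3857·(+0.82904)) = +13.835 rad/s; magnitude 13.835 rad/s.

13.8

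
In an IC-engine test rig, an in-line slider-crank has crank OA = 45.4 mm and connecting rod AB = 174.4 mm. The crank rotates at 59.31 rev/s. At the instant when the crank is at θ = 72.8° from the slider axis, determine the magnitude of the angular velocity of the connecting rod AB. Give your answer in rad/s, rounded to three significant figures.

ω = 372.7 rad/s (converted from 59.31 rev/s).
The rod makes angle φ with the slider axis where L sinφ = r sinθ; differentiating, L cosφ·φ̇ = r ω cosθ.
L cosφ = √(L² − r² sin²θ) = 0.16892 m.
|ω_rod| = r ω |cosθ| / √(L² − r² sin²θ) = 0.0454·372.7·0.29571/0.16892 = 29.617 rad/s.

29.6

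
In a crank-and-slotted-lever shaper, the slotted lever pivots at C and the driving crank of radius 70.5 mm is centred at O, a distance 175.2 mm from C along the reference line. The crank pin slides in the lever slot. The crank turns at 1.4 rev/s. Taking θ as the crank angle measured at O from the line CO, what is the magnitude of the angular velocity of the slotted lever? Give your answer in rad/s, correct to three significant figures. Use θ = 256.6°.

ω = 8.796 rad/s (from 1.4 rev/s).
Crank pin A relative to C: A = (d + r cosθ, r sinθ); lever angle φ = atan2(r sinθ, d + r cosθ).
Differentiating tanφ: φ̇ = rω(d cosθ + r)/(d² + r² + 2dr cosθ).
d² + r² + 2dr cosθ = |CA|² = 0.0299404 m²;  d cosθ + r = +0.029898 m.
|ω_lever| = |0.0705·8.796·+0.029898| / 0.0299404 = 0.61927 rad/s.

0.619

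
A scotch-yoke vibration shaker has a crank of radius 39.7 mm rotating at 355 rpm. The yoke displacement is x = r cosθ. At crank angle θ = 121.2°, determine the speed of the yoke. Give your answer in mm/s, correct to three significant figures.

1260

ω = 37.18 rad/s (from 355 rpm).
x = r cosθ ⇒ ẋ = −rω sinθ.
|v| = rω|sinθ| = 0.0397·37.18·|sin 121.2°| = 1.2624 m/s = 1262.4 mm/s.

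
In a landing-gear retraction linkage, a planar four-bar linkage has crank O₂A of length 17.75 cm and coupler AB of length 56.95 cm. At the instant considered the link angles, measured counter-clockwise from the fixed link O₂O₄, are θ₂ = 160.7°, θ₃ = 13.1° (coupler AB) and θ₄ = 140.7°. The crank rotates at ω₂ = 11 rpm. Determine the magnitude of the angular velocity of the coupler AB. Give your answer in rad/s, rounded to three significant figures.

ω₂ = 1.152 rad/s (from 11 rpm).
Differentiating the loop-closure r₂e^{iθ₂}+r₃e^{iθ₃}=r₁+r₄e^{iθ₄} gives r₂ω₂e^{iθ₂}+r₃ω₃e^{iθ₃}=r₄ω₄e^{iθ₄}.
Eliminating the other unknown: ω₃ = r₂ω₂ sin(θ₄−θ₂) / [r₃ sin(θ₃−θ₄)].
Numerator sine = -0.34202; denominator sine = -0.79229.
Result = 0.1775·1.152·(-0.34202) / (0.5695·(-0.79229)) = +0.15499 rad/s; magnitude 0.15499 rad/s.

0.155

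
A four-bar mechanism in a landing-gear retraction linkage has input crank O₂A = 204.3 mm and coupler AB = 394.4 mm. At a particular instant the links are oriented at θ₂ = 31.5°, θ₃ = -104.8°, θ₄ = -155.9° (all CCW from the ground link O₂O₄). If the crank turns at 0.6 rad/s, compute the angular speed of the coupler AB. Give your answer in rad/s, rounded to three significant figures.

0.0514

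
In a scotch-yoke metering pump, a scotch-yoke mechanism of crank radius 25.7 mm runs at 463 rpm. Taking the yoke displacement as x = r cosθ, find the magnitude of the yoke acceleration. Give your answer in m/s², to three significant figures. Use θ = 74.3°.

16.3

ω = 48.49 rad/s (from 463 rpm).
x = r cosθ ⇒ ẍ = −rω² cosθ (ω constant).
|a| = rω²|cosθ| = 0.0257·(48.49)²·|cos 74.3°| = 16.349 m/s².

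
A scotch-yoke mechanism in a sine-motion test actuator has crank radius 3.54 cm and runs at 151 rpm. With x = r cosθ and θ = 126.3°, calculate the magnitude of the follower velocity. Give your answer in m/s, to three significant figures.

ω = 15.81 rad/s (from 151 rpm).
x = r cosθ ⇒ ẋ = −rω sinθ.
|v| = rω|sinθ| = 0.0354·15.81·|sin 126.3°| = 0.45113 m/s.

0.451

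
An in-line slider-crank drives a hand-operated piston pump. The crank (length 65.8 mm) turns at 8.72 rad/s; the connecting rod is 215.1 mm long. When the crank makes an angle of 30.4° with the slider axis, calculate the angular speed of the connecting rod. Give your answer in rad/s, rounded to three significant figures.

ω = 8.72 rad/s
The rod makes angle φ with the slider axis where L sinφ = r sinθ; differentiating, L cosφ·φ̇ = r ω cosθ.
L cosφ = √(L² − r² sin²θ) = 0.21251 m.
|ω_rod| = r ω |cosθ| / √(L² − r² sin²θ) = 0.0658·8.72·0.86251/0.21251 = 2.3288 rad/s.

2.33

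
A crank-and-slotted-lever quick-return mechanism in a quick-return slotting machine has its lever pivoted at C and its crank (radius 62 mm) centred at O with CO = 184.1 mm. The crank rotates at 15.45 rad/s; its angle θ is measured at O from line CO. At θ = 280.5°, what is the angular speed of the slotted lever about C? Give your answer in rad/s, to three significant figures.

2.18

ω = 15.45 rad/s
Crank pin A relative to C: A = (d + r cosθ, r sinθ); lever angle φ = atan2(r sinθ, d + r cosθ).
Differentiating tanφ: φ̇ = rω(d cosθ + r)/(d² + r² + 2dr cosθ).
d² + r² + 2dr cosθ = |CA|² = 0.041897 m²;  d cosθ + r = +0.09555 m.
|ω_lever| = |0.062·15.45·+0.09555| / 0.041897 = 2.1846 rad/s.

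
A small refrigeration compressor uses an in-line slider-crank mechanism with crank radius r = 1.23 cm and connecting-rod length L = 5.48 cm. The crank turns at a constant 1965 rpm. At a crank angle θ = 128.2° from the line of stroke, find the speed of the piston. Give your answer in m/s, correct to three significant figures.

1.71

ω = 2π·1965/60 = 205.8 rad/s
For an in-line slider-crank, x = r cosθ + √(L² − r² sin²θ), so v = −rω sinθ·[1 + r cosθ/√(L² − r² sin²θ)].
With r = 0.0123 m, L = 0.0548 m, θ = 128.2°: √(L² − r² sin²θ) = 0.053941 m.
v = −0.0123·205.8·0.78586·[1 + 0.0123·-0.61841/0.053941] = -1.7085 m/s.
|v| = 1.7085 m/s.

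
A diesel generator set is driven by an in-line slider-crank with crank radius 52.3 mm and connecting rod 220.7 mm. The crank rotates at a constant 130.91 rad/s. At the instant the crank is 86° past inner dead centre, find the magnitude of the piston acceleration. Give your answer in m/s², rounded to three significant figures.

ω = 130.9 rad/s
x(θ) = r cosθ + √(L² − r² sin²θ); with ω constant, a = ω²·d²x/dθ².
d²x/dθ² = −r cosθ − r²(cos2θ)/√u − r⁴ sin²2θ/(4u^{3/2}),  u = L² − r² sin²θ = 0.0459865 m².
Substituting r = 0.0523 m, L = 0.2207 m, θ = 86°: d²x/dθ² = +0.0089792 m.
a = ω²·d²x/dθ² = (130.9)²·(+0.0089792) = +153.88 m/s²;  |a| = 153.88 m/s².

154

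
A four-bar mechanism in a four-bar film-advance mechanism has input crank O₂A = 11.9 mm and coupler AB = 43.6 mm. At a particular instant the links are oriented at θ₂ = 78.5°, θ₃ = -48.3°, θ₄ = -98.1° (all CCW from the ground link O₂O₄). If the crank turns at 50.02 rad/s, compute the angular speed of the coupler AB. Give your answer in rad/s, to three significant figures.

ω₂ = 50.02 rad/s
Differentiating the loop-closure r₂e^{iθ₂}+r₃e^{iθ₃}=r₁+r₄e^{iθ₄} gives r₂ω₂e^{iθ₂}+r₃ω₃e^{iθ₃}=r₄ω₄e^{iθ₄}.
Eliminating the other unknown: ω₃ = r₂ω₂ sin(θ₄−θ₂) / [r₃ sin(θ₃−θ₄)].
Numerator sine = -0.05931; denominator sine = +0.76380.
Result = 0.0119·50.02·(-0.05931) / (0.0436·(+0.76380)) = -1.0601 rad/s; magnitude 1.0601 rad/s.

1.06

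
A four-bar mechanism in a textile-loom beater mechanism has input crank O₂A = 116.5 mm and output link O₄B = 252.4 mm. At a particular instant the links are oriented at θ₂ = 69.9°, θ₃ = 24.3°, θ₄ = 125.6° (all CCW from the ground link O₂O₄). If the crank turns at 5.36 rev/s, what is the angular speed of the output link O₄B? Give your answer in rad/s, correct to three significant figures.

11.3

ω₂ = 33.68 rad/s (from 5.36 rev/s).
Differentiating the loop-closure r₂e^{iθ₂}+r₃e^{iθ₃}=r₁+r₄e^{iθ₄} gives r₂ω₂e^{iθ₂}+r₃ω₃e^{iθ₃}=r₄ω₄e^{iθ₄}.
Eliminating the other unknown: ω₄ = r₂ω₂ sin(θ₂−θ₃) / [r₄ sin(θ₄−θ₃)].
Numerator sine = +0.71447; denominator sine = +0.98061.
Result = 0.1165·33.68·(+0.71447) / (0.2524·(+0.98061)) = +11.326 rad/s; magnitude 11.326 rad/s.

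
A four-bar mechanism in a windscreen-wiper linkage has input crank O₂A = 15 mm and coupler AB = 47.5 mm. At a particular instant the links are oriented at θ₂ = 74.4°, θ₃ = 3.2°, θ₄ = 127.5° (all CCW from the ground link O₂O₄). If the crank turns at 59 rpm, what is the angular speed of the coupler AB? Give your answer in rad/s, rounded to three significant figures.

ω₂ = 6.178 rad/s (from 59 rpm).
Differentiating the loop-closure r₂e^{iθ₂}+r₃e^{iθ₃}=r₁+r₄e^{iθ₄} gives r₂ω₂e^{iθ₂}+r₃ω₃e^{iθ₃}=r₄ω₄e^{iθ₄}.
Eliminating the other unknown: ω₃ = r₂ω₂ sin(θ₄−θ₂) / [r₃ sin(θ₃−θ₄)].
Numerator sine = +0.79968; denominator sine = -0.82610.
Result = 0.015·6.178·(+0.79968) / (0.0475·(-0.82610)) = -1.8887 rad/s; magnitude 1.8887 rad/s.

1.89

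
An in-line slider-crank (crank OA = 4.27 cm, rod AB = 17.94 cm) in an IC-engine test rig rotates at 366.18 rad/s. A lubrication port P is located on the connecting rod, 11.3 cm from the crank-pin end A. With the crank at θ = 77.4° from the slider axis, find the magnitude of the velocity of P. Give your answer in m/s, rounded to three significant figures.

ω = 366.2 rad/s.  Crank-pin speed |V_A| = rω = 15.636 m/s, perpendicular to OA.
Rod angle: sinφ = −(r/L) sinθ ⇒ φ = -13.432°; ω_rod = −rω cosθ/√(L²−r²sin²θ) = -19.547 rad/s.
V_P = V_A + ω_rod × AP, with AP = 0.113 m along the rod.
Components: V_Px = −rω sinθ − a·ω_rod·sinφ = -15.772 m/s;  V_Py = rω cosθ + a·ω_rod·cosφ = +1.2624 m/s.
|V_P| = √(V_Px² + V_Py²) = 15.823 m/s.

15.8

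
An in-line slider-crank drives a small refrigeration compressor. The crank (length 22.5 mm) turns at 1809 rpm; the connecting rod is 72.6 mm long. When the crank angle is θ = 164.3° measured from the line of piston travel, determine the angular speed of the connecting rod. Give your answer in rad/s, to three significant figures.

ω = 189.4 rad/s (converted from 1809 rpm).
The rod makes angle φ with the slider axis where L sinφ = r sinθ; differentiating, L cosφ·φ̇ = r ω cosθ.
L cosφ = √(L² − r² sin²θ) = 0.072344 m.
|ω_rod| = r ω |cosθ| / √(L² − r² sin²θ) = 0.0225·189.4·0.96269/0.072344 = 56.72 rad/s.

56.7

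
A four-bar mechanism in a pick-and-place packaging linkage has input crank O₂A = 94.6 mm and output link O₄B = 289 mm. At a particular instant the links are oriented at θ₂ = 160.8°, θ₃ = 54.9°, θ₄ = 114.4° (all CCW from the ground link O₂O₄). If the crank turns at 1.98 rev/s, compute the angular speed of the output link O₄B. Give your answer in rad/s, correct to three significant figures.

4.55

ω₂ = 12.44 rad/s (from 1.98 rev/s).
Differentiating the loop-closure r₂e^{iθ₂}+r₃e^{iθ₃}=r₁+r₄e^{iθ₄} gives r₂ω₂e^{iθ₂}+r₃ω₃e^{iθ₃}=r₄ω₄e^{iθ₄}.
Eliminating the other unknown: ω₄ = r₂ω₂ sin(θ₂−θ₃) / [r₄ sin(θ₄−θ₃)].
Numerator sine = +0.96174; denominator sine = +0.86163.
Result = 0.0946·12.44·(+0.96174) / (0.289·(+0.86163)) = +4.5454 rad/s; magnitude 4.5454 rad/s.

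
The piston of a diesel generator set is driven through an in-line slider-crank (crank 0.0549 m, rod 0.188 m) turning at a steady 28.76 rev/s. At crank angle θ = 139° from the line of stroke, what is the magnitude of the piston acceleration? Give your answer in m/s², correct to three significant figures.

1270

ω = 2π·28.8 = 180.7 rad/s
x(θ) = r cosθ + √(L² − r² sin²θ); with ω constant, a = ω²·d²x/dθ².
d²x/dθ² = −r cosθ − r²(cos2θ)/√u − r⁴ sin²2θ/(4u^{3/2}),  u = L² − r² sin²θ = 0.0340467 m².
Substituting r = 0.0549 m, L = 0.188 m, θ = 139°: d²x/dθ² = +0.038806 m.
a = ω²·d²x/dθ² = (180.7)²·(+0.038806) = +1267.2 m/s²;  |a| = 1267.2 m/s².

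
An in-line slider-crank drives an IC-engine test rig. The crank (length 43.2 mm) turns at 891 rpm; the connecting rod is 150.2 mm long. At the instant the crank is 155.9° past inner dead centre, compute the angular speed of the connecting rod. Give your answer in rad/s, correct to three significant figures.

ω = 93.31 rad/s (converted from 891 rpm).
The rod makes angle φ with the slider axis where L sinφ = r sinθ; differentiating, L cosφ·φ̇ = r ω cosθ.
L cosφ = √(L² − r² sin²θ) = 0.14916 m.
|ω_rod| = r ω |cosθ| / √(L² − r² sin²θ) = 0.0432·93.31·0.91283/0.14916 = 24.668 rad/s.

24.7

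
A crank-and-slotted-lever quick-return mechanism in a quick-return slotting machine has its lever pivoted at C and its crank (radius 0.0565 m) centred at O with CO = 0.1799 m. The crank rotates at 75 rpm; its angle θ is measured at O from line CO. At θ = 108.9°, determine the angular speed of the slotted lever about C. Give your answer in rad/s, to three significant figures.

0.0272

ω = 7.854 rad/s (from 75 rpm).
Crank pin A relative to C: A = (d + r cosθ, r sinθ); lever angle φ = atan2(r sinθ, d + r cosθ).
Differentiating tanφ: φ̇ = rω(d cosθ + r)/(d² + r² + 2dr cosθ).
d² + r² + 2dr cosθ = |CA|² = 0.0289714 m²;  d cosθ + r = -0.0017727 m.
|ω_lever| = |0.0565·7.854·-0.0017727| / 0.0289714 = 0.027153 rad/s.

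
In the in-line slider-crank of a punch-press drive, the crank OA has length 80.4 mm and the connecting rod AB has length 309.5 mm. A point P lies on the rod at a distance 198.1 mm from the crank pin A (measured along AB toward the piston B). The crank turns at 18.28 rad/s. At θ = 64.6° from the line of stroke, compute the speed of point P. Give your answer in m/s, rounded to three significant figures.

ω = 18.28 rad/s.  Crank-pin speed |V_A| = rω = 1.4697 m/s, perpendicular to OA.
Rod angle: sinφ = −(r/L) sinθ ⇒ φ = -13.572°; ω_rod = −rω cosθ/√(L²−r²sin²θ) = -2.0954 rad/s.
V_P = V_A + ω_rod × AP, with AP = 0.1981 m along the rod.
Components: V_Px = −rω sinθ − a·ω_rod·sinφ = -1.4251 m/s;  V_Py = rω cosθ + a·ω_rod·cosφ = +0.22691 m/s.
|V_P| = √(V_Px² + V_Py²) = 1.443 m/s.

1.44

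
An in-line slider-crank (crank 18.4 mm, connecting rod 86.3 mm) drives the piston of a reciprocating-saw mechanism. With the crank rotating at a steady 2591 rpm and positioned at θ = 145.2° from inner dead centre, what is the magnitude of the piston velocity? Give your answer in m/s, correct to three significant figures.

2.35

ω = 2π·2591/60 = 271.3 rad/s
For an in-line slider-crank, x = r cosθ + √(L² − r² sin²θ), so v = −rω sinθ·[1 + r cosθ/√(L² − r² sin²θ)].
With r = 0.0184 m, L = 0.0863 m, θ = 145.2°: √(L² − r² sin²θ) = 0.085659 m.
v = −0.0184·271.3·0.57071·[1 + 0.0184·-0.82115/0.085659] = -2.3467 m/s.
|v| = 2.3467 m/s.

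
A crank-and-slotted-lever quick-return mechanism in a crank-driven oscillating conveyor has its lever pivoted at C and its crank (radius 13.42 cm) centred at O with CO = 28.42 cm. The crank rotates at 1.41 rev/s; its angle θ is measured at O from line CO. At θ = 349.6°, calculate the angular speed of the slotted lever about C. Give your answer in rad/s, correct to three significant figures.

2.83

ω = 8.859 rad/s (from 1.41 rev/s).
Crank pin A relative to C: A = (d + r cosθ, r sinθ); lever angle φ = atan2(r sinθ, d + r cosθ).
Differentiating tanφ: φ̇ = rω(d cosθ + r)/(d² + r² + 2dr cosθ).
d² + r² + 2dr cosθ = |CA|² = 0.173805 m²;  d cosθ + r = +0.41373 m.
|ω_lever| = |0.1342·8.859·+0.41373| / 0.173805 = 2.8301 rad/s.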